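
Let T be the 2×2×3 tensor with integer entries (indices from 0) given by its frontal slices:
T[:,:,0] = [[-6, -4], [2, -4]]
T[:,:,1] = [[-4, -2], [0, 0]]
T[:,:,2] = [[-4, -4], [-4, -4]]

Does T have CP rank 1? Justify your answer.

The mode-3 unfolding of T (rows indexed by k, columns by (i,j) = (0,0), (0,1), (1,0), (1,1)) is [[-6, -4, 2, -4], [-4, -2, 0, 0], [-4, -4, -4, -4]].
There the 3×3 minor on rows k ∈ {0, 1, 2}, columns (i,j) ∈ {(0,0), (0,1), (1,0)} is det [[-6, -4, 2], [-4, -2, 0], [-4, -4, -4]] = 32 ≠ 0, so this unfolding has rank ≥ 3; CP rank is at least every unfolding rank, so rank(T) ≥ 3.
In particular rank(T) ≥ 3 > 1, so T is not rank-1.

No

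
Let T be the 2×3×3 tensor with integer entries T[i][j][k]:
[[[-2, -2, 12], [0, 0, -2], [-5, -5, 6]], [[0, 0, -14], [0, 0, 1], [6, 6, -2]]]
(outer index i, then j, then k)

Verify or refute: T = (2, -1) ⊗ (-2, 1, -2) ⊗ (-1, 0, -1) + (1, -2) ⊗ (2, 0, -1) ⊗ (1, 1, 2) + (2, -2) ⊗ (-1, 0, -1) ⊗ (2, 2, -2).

Reconstruct entry (0,0,0) from the claimed factors: Σₗ aₗ[0]bₗ[0]cₗ[0] = (2)·(-2)·(-1) + (1)·(2)·(1) + (2)·(-1)·(2) = 2, but T[0,0,0] = -2. The claim is false.

No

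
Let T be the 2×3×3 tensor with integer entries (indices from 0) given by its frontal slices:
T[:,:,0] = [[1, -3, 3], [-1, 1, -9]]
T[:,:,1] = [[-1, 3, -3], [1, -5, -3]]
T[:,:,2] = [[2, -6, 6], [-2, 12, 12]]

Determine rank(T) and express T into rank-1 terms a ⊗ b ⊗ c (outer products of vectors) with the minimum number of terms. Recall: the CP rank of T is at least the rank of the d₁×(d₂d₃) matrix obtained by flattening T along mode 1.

Lower bound: the mode-1 unfolding of T (rows indexed by i, columns by (j,k) = (0,0), (0,1), (0,2), (1,0), (1,1), (1,2), (2,0), (2,1), (2,2)) is [[1, -1, 2, -3, 3, -6, 3, -3, 6], [-1, 1, -2, 1, -5, 12, -9, -3, 12]].
There the 2×2 minor on rows i ∈ {0, 1}, columns (j,k) ∈ {(0,0), (1,0)} is det [[1, -3], [-1, 1]] = -2 ≠ 0, so this unfolding has rank ≥ 2; CP rank is at least every unfolding rank, so rank(T) ≥ 2. (This is only a lower bound: in general the CP rank may exceed every unfolding rank, so we still need to exhibit 2 rank-1 terms summing to T.)
Upper bound — finding two terms. Write S_k = T[:,:,k] for the frontal slices: S₀ = [[1, -3, 3], [-1, 1, -9]], S₁ = [[-1, 3, -3], [1, -5, -3]], S₂ = [[2, -6, 6], [-2, 12, 12]].
If T = a₁ ⊗ b₁ ⊗ c₁ + a₂ ⊗ b₂ ⊗ c₂ then each S_k = c₁[k]·a₁b₁ᵀ + c₂[k]·a₂b₂ᵀ. S₀ and S₁ are linearly independent, so a₁b₁ᵀ and a₂b₂ᵀ must span the same plane of matrices: they are the rank-1 matrices of the form x·S₀ + y·S₁.
The 2×2 minor of x·S₀ + y·S₁ on rows {0,1}, columns {0,1} is −2·x² + 2·y² = (-2)·(x − y)(x + y), vanishing at (x:y) = (1:1) and (1:-1).
M₁ = S₀ + S₁ = [[0, 0, 0], [0, -4, -12]] = (-4)·[0, 1][0, 1, 3]ᵀ and M₂ = S₀ − S₁ = [[2, -6, 6], [-2, 6, -6]] = 2·[1, -1][1, -3, 3]ᵀ, so take a₁ = [0, 1], b₁ = [0, 1, 3], a₂ = [1, -1], b₂ = [1, -3, 3].
Each slice is an integer combination of E₁ = a₁b₁ᵀ and E₂ = a₂b₂ᵀ: S₀ = −2·E₁ + E₂, S₁ = −2·E₁ − E₂, S₂ = 6·E₁ + 2·E₂; reading off coefficients, c₁ = [-2, -2, 6] and c₂ = [1, -1, 2].
Hence T = [0, 1] ⊗ [0, 1, 3] ⊗ [-2, -2, 6] + [1, -1] ⊗ [1, -3, 3] ⊗ [1, -1, 2], so rank(T) ≤ 2.
These bounds meet, so rank(T) = 2.

rank(T) = 2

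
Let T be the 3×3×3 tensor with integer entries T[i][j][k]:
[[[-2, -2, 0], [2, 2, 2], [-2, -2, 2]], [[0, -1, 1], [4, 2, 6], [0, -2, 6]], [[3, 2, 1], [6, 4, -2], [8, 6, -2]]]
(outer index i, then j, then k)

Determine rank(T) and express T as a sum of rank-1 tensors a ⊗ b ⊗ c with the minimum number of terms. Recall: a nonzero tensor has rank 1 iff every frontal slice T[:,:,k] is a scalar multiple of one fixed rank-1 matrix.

Lower bound: the mode-2 unfolding of T (rows indexed by j, columns by (i,k) = (0,0), (0,1), (0,2), (1,0), (1,1), (1,2), (2,0), (2,1), (2,2)) is [[-2, -2, 0, 0, -1, 1, 3, 2, 1], [2, 2, 2, 4, 2, 6, 6, 4, -2], [-2, -2, 2, 0, -2, 6, 8, 6, -2]].
There the 3×3 minor on rows j ∈ {0, 1, 2}, columns (i,k) ∈ {(0,0), (0,2), (1,0)} is det [[-2, 0, 0], [2, 2, 4], [-2, 2, 0]] = 16 ≠ 0, so this unfolding has rank ≥ 3; CP rank is at least every unfolding rank, so rank(T) ≥ 3. (Unfolding ranks only ever bound the CP rank from below — rank(T) can be strictly larger than all of them — so the matching upper bound has to come from an explicit 3-term decomposition.)
Upper bound: T is a sum of 3 rank-1 terms, T = (0, 1, 1) ⊗ (1, 2, 2) ⊗ (2, 1, 1) + (1, 2, -2) ⊗ (0, 1, 1) ⊗ (-2, -2, 2) + (2, 2, -1) ⊗ (1, -2, 0) ⊗ (-1, -1, 0) (written with every a and b primitive with positive leading entry and the scale carried by c; CP decompositions are not unique, and this one is verified by expanding entrywise), so rank(T) ≤ 3.
These bounds meet, so rank(T) = 3.

rank(T) = 3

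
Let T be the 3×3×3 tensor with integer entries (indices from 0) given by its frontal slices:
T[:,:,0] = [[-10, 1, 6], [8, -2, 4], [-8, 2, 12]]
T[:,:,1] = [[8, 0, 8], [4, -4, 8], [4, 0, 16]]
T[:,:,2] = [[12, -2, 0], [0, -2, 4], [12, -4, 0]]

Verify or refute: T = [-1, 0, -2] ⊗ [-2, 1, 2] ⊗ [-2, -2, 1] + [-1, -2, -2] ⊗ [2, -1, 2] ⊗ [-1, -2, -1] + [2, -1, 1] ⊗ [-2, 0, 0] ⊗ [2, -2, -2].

Reconstruct entrywise from the claimed factors. For example, T[1,1,0] = -2 and Σₗ aₗ[1]bₗ[1]cₗ[0] = (0)·(1)·(-2) + (-2)·(-1)·(-1) + (-1)·(0)·(2) = -2; checking all 27 entries, every one matches. The claim holds.

Yes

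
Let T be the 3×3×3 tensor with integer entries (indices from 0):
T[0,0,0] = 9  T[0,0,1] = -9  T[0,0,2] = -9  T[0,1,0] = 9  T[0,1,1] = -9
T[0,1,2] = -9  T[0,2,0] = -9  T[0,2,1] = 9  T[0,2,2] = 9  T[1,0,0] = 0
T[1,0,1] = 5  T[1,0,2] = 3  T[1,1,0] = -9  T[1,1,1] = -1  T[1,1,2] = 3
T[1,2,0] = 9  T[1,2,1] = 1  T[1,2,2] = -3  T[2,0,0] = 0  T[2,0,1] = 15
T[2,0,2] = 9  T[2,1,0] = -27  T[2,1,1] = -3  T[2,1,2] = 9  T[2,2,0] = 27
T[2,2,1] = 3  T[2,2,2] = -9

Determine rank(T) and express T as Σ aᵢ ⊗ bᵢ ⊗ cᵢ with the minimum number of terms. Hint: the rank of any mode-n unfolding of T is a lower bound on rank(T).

rank(T) = 2

Lower bound: in the mode-1 unfolding of T (rows indexed by i, columns by (j,k)) the 2×2 minor on rows i ∈ {0, 1}, columns (j,k) ∈ {(0,0), (0,1)} is det [[9, -9], [0, 5]] = 45 ≠ 0, so that unfolding has rank ≥ 2 and hence rank(T) ≥ 2 (CP rank is at least every unfolding rank, though it can be larger).
Upper bound: with S_k = T[:,:,k], the two rank-1 terms a₁b₁ᵀ, a₂b₂ᵀ are the rank-1 members of the pencil x·S₀ + y·S₁.
The 2×2 minor of x·S₀ + y·S₁ on rows {0,1}, columns {0,1} is −81·x² + 27·xy + 54·y² = (-27)·(3·x + 2·y)(x − y), vanishing at (x:y) = (2:-3) and (1:1).
M₁ = 2·S₀ − 3·S₁ = [[45, 45, -45], [-15, -15, 15], [-45, -45, 45]] = 15·[3, -1, -3][1, 1, -1]ᵀ and M₂ = S₀ + S₁ = [[0, 0, 0], [5, -10, 10], [15, -30, 30]] = 5·[0, 1, 3][1, -2, 2]ᵀ, so take a₁ = [3, -1, -3], b₁ = [1, 1, -1], a₂ = [0, 1, 3], b₂ = [1, -2, 2].
Each slice is an integer combination of E₁ = a₁b₁ᵀ and E₂ = a₂b₂ᵀ: S₀ = 3·E₁ + 3·E₂, S₁ = −3·E₁ + 2·E₂, S₂ = −3·E₁; reading off coefficients, c₁ = [3, -3, -3] and c₂ = [3, 2, 0].
Hence T = [3, -1, -3] ⊗ [1, 1, -1] ⊗ [3, -3, -3] + [0, 1, 3] ⊗ [1, -2, 2] ⊗ [3, 2, 0], so rank(T) ≤ 2.
These bounds meet, so rank(T) = 2.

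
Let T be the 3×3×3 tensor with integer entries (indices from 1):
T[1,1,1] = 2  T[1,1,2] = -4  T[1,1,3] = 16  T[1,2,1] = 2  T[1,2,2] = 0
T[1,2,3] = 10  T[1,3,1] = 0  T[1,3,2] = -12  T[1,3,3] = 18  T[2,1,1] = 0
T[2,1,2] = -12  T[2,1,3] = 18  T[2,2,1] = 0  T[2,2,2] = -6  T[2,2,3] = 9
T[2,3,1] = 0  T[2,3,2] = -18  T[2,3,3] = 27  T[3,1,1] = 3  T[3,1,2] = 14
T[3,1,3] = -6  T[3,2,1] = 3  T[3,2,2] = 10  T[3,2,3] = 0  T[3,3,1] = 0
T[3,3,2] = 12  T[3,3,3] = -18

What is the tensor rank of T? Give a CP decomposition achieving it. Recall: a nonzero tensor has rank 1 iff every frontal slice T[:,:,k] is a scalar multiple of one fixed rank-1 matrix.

rank(T) = 2

Lower bound: the mode-2 unfolding of T (rows indexed by j, columns by (i,k) = (1,1), (1,2), (1,3), (2,1), (2,2), (2,3), (3,1), (3,2), (3,3)) is [[2, -4, 16, 0, -12, 18, 3, 14, -6], [2, 0, 10, 0, -6, 9, 3, 10, 0], [0, -12, 18, 0, -18, 27, 0, 12, -18]].
There the 2×2 minor on rows j ∈ {1, 2}, columns (i,k) ∈ {(1,1), (1,2)} is det [[2, -4], [2, 0]] = 8 ≠ 0, so this unfolding has rank ≥ 2; CP rank is at least every unfolding rank, so rank(T) ≥ 2. (Flattening ranks never certify an upper bound on CP rank; for that we must actually write T with 2 rank-1 terms.)
Upper bound — finding two terms. Write S_k = T[:,:,k] for the frontal slices: S₁ = [[2, 2, 0], [0, 0, 0], [3, 3, 0]], S₂ = [[-4, 0, -12], [-12, -6, -18], [14, 10, 12]], S₃ = [[16, 10, 18], [18, 9, 27], [-6, 0, -18]].
If T = a₁ ⊗ b₁ ⊗ c₁ + a₂ ⊗ b₂ ⊗ c₂ then each S_k = c₁[k]·a₁b₁ᵀ + c₂[k]·a₂b₂ᵀ. S₁ and S₂ are linearly independent, so a₁b₁ᵀ and a₂b₂ᵀ must span the same plane of matrices: they are the rank-1 matrices of the form x·S₁ + y·S₂.
The 2×2 minor of x·S₁ + y·S₂ on rows {1,2}, columns {1,2} is 12·xy + 24·y² = 12·(x + 2·y)(y), vanishing at (x:y) = (2:-1) and (1:0).
M₁ = 2·S₁ − S₂ = [[8, 4, 12], [12, 6, 18], [-8, -4, -12]] = 2·(2, 3, -2)(2, 1, 3)ᵀ and M₂ = S₁ = [[2, 2, 0], [0, 0, 0], [3, 3, 0]] = (2, 0, 3)(1, 1, 0)ᵀ, so take a₁ = (2, 3, -2), b₁ = (2, 1, 3), a₂ = (2, 0, 3), b₂ = (1, 1, 0).
Each slice is an integer combination of E₁ = a₁b₁ᵀ and E₂ = a₂b₂ᵀ: S₁ = E₂, S₂ = −2·E₁ + 2·E₂, S₃ = 3·E₁ + 2·E₂; reading off coefficients, c₁ = (0, -2, 3) and c₂ = (1, 2, 2).
Hence T = (2, 3, -2) ⊗ (2, 1, 3) ⊗ (0, -2, 3) + (2, 0, 3) ⊗ (1, 1, 0) ⊗ (1, 2, 2), so rank(T) ≤ 2.
These bounds meet, so rank(T) = 2.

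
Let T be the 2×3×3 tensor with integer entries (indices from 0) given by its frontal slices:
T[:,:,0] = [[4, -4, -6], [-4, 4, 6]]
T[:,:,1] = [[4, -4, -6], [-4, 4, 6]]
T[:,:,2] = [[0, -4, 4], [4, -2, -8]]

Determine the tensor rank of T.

Lower bound: the mode-2 unfolding of T (rows indexed by j, columns by (i,k) = (0,0), (0,1), (0,2), (1,0), (1,1), (1,2)) is [[4, 4, 0, -4, -4, 4], [-4, -4, -4, 4, 4, -2], [-6, -6, 4, 6, 6, -8]].
There the 2×2 minor on rows j ∈ {0, 1}, columns (i,k) ∈ {(0,0), (0,2)} is det [[4, 0], [-4, -4]] = -16 ≠ 0, so this unfolding has rank ≥ 2; CP rank is at least every unfolding rank, so rank(T) ≥ 2. (Unfolding ranks only ever bound the CP rank from below — rank(T) can be strictly larger than all of them — so the matching upper bound has to come from an explicit 2-term decomposition.)
Upper bound — finding two terms. Write S_k = T[:,:,k] for the frontal slices: S₀ = [[4, -4, -6], [-4, 4, 6]], S₁ = [[4, -4, -6], [-4, 4, 6]], S₂ = [[0, -4, 4], [4, -2, -8]].
If T = a₁ ⊗ b₁ ⊗ c₁ + a₂ ⊗ b₂ ⊗ c₂ then each S_k = c₁[k]·a₁b₁ᵀ + c₂[k]·a₂b₂ᵀ. S₀ and S₂ are linearly independent, so a₁b₁ᵀ and a₂b₂ᵀ must span the same plane of matrices: they are the rank-1 matrices of the form x·S₀ + y·S₂.
The 2×2 minor of x·S₀ + y·S₂ on rows {0,1}, columns {0,1} is −8·xy + 16·y² = (-8)·(x − 2·y)(y), vanishing at (x:y) = (2:1) and (1:0).
M₁ = 2·S₀ + S₂ = [[8, -12, -8], [-4, 6, 4]] = 2·[2, -1][2, -3, -2]ᵀ and M₂ = S₀ = [[4, -4, -6], [-4, 4, 6]] = 2·[1, -1][2, -2, -3]ᵀ, so take a₁ = [2, -1], b₁ = [2, -3, -2], a₂ = [1, -1], b₂ = [2, -2, -3].
Each slice is an integer combination of E₁ = a₁b₁ᵀ and E₂ = a₂b₂ᵀ: S₀ = 2·E₂, S₁ = 2·E₂, S₂ = 2·E₁ − 4·E₂; reading off coefficients, c₁ = [0, 0, 2] and c₂ = [2, 2, -4].
Hence T = [2, -1] ⊗ [2, -3, -2] ⊗ [0, 0, 2] + [1, -1] ⊗ [2, -2, -3] ⊗ [2, 2, -4], so rank(T) ≤ 2.
These bounds meet, so rank(T) = 2.

2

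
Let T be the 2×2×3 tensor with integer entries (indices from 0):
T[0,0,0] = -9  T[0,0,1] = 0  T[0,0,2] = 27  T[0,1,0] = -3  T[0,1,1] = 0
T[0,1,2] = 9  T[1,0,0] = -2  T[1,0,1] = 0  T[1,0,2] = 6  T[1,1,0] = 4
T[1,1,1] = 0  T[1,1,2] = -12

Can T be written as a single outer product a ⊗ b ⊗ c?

No

The mode-2 unfolding of T (rows indexed by j, columns by (i,k) = (0,0), (0,1), (0,2), (1,0), (1,1), (1,2)) is [[-9, 0, 27, -2, 0, 6], [-3, 0, 9, 4, 0, -12]].
There the 2×2 minor on rows j ∈ {0, 1}, columns (i,k) ∈ {(0,0), (1,0)} is det [[-9, -2], [-3, 4]] = -42 ≠ 0, so this unfolding has rank ≥ 2; CP rank is at least every unfolding rank, so rank(T) ≥ 2.
In particular rank(T) ≥ 2 > 1, so T is not rank-1.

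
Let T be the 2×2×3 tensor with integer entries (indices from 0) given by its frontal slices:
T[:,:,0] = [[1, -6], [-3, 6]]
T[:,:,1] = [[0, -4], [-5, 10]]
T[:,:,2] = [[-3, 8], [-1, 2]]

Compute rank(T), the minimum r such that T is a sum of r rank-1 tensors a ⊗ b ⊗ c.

3

Lower bound: the mode-3 unfolding of T (rows indexed by k, columns by (i,j) = (0,0), (0,1), (1,0), (1,1)) is [[1, -6, -3, 6], [0, -4, -5, 10], [-3, 8, -1, 2]].
There the 3×3 minor on rows k ∈ {0, 1, 2}, columns (i,j) ∈ {(0,0), (0,1), (1,0)} is det [[1, -6, -3], [0, -4, -5], [-3, 8, -1]] = -10 ≠ 0, so this unfolding has rank ≥ 3; CP rank is at least every unfolding rank, so rank(T) ≥ 3. (This is only a lower bound: in general the CP rank may exceed every unfolding rank, so we still need to exhibit 3 rank-1 terms summing to T.)
Upper bound: T is a sum of 3 rank-1 terms, T = (1, 0) ⊗ (0, 1) ⊗ (-4, -4, 2) + (1, 2) ⊗ (1, -2) ⊗ (-1, -2, -1) + (2, -1) ⊗ (1, -2) ⊗ (1, 1, -1) (one valid choice — decompositions are not unique — normalised so each a, b is primitive with positive first nonzero entry; check it by expanding all entries), so rank(T) ≤ 3.
These bounds meet, so rank(T) = 3.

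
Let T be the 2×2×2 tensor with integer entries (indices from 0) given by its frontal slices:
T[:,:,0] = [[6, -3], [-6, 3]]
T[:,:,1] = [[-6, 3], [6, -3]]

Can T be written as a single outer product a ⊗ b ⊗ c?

Yes

If T = a ⊗ b ⊗ c then every fibre of T is a multiple of the corresponding factor, so read the factors off the fibres through the nonzero entry T[0,0,0] = 6.
The mode-1 fibre T[:,0,0] = [6, -6] gives a = [1, -1] (primitive direction); the mode-2 fibre T[0,:,0] = [6, -3] gives b = [2, -1]; then c[k] = T[0,0,k] / (a[0]·b[0]) = [6, -6] / 2 = [3, -3].
Expanding [1, -1] ⊗ [2, -1] ⊗ [3, -3] reproduces all 8 entries of T, so T = [1, -1] ⊗ [2, -1] ⊗ [3, -3] and rank(T) ≤ 1.
Equivalently every frontal slice T[:,:,k] is c[k] times the rank-1 matrix [1, -1] ⊗ [2, -1]. So T has rank 1 (it is nonzero).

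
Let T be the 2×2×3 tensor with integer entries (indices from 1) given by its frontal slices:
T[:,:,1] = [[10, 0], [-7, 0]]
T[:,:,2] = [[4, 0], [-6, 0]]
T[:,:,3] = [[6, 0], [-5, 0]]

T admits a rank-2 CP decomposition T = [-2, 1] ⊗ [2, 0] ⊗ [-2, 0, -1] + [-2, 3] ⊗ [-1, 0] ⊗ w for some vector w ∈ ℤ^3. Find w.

w = [1, 2, 1]

Subtract the known terms from T to get the rank-1 residual R = [-2, 3] ⊗ [-1, 0] ⊗ w, so R[i,j,k] = a[i]·b[j]·w[k]. Pick indices with nonzero a[1]·b[1] = (-2)·(-1) = 2. Only the fibre through (1,1,·) is needed: R[1,1,:] = T[1,1,:] − Σₗ aₗ[1]bₗ[1]cₗ = [10, 4, 6] − (-2)·(2)·[-2, 0, -1] = [2, 4, 2]. Then w[k] = R[1,1,k] / 2 for each k, giving w = [2, 4, 2] / 2 = [1, 2, 1].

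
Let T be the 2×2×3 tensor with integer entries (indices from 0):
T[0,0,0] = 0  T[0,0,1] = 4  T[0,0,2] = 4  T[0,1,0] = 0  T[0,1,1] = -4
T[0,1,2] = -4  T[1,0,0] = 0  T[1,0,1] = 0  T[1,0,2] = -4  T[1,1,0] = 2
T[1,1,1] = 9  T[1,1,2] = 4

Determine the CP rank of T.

3

Lower bound: the mode-3 unfolding of T (rows indexed by k, columns by (i,j) = (0,0), (0,1), (1,0), (1,1)) is [[0, 0, 0, 2], [4, -4, 0, 9], [4, -4, -4, 4]].
There the 3×3 minor on rows k ∈ {0, 1, 2}, columns (i,j) ∈ {(0,0), (1,0), (1,1)} is det [[0, 0, 2], [4, 0, 9], [4, -4, 4]] = -32 ≠ 0, so this unfolding has rank ≥ 3; CP rank is at least every unfolding rank, so rank(T) ≥ 3. (This is only a lower bound: in general the CP rank may exceed every unfolding rank, so we still need to exhibit 3 rank-1 terms summing to T.)
Upper bound: T is a sum of 3 rank-1 terms, T = [0, 1] ⊗ [0, 1] ⊗ [2, 1, 0] + [0, 1] ⊗ [1, 1] ⊗ [0, 4, 0] + [1, -1] ⊗ [1, -1] ⊗ [0, 4, 4] (written with every a and b primitive with positive leading entry and the scale carried by c; CP decompositions are not unique, and this one is verified by expanding entrywise), so rank(T) ≤ 3.
These bounds meet, so rank(T) = 3.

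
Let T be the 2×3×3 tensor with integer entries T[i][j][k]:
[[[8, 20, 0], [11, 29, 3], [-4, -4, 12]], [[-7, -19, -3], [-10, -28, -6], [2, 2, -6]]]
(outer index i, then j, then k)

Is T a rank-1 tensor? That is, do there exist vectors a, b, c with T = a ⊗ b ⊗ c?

The mode-3 unfolding of T (rows indexed by k, columns by (i,j) = (0,0), (0,1), (0,2), (1,0), (1,1), (1,2)) is [[8, 11, -4, -7, -10, 2], [20, 29, -4, -19, -28, 2], [0, 3, 12, -3, -6, -6]].
There the 2×2 minor on rows k ∈ {0, 1}, columns (i,j) ∈ {(0,0), (0,1)} is det [[8, 11], [20, 29]] = 12 ≠ 0, so this unfolding has rank ≥ 2; CP rank is at least every unfolding rank, so rank(T) ≥ 2.
In particular rank(T) ≥ 2 > 1, so T is not rank-1.

No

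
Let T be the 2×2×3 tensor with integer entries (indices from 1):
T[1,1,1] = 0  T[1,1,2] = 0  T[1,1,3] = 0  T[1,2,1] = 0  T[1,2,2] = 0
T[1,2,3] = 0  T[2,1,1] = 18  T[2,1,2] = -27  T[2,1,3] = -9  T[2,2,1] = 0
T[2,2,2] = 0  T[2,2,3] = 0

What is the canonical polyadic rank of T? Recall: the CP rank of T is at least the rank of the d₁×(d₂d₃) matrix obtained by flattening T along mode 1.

1

Lower bound: T ≠ 0 (e.g. T[2,1,1] = 18), so rank(T) ≥ 1.
Upper bound: if T = a ⊗ b ⊗ c then every fibre of T is a multiple of the corresponding factor, so read the factors off the fibres through the nonzero entry T[2,1,1] = 18.
The mode-1 fibre T[:,1,1] = [0, 18] gives a = [0, 1] (primitive direction); the mode-2 fibre T[2,:,1] = [18, 0] gives b = [1, 0]; then c[k] = T[2,1,k] / (a[2]·b[1]) = [18, -27, -9] / 1 = [18, -27, -9].
Expanding [0, 1] ⊗ [1, 0] ⊗ [18, -27, -9] reproduces all 12 entries of T, so T = [0, 1] ⊗ [1, 0] ⊗ [18, -27, -9] and rank(T) ≤ 1.
These bounds meet, so rank(T) = 1.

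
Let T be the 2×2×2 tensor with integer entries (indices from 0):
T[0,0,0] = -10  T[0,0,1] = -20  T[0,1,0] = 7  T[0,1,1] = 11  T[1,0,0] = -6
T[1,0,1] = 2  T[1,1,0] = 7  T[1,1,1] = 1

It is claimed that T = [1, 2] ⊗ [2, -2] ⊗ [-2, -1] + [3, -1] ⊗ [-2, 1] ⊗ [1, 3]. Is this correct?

Reconstruct entrywise from the claimed factors. For example, T[1,1,0] = 7 and Σₗ aₗ[1]bₗ[1]cₗ[0] = (2)·(-2)·(-2) + (-1)·(1)·(1) = 7; checking all 8 entries, every one matches. The claim holds.

Yes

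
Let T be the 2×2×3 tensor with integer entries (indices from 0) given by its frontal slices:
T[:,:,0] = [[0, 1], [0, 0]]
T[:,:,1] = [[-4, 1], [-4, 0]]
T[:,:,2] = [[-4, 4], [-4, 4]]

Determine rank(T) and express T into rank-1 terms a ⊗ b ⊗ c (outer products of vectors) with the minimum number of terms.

rank(T) = 3

Lower bound: the mode-3 unfolding of T (rows indexed by k, columns by (i,j) = (0,0), (0,1), (1,0), (1,1)) is [[0, 1, 0, 0], [-4, 1, -4, 0], [-4, 4, -4, 4]].
There the 3×3 minor on rows k ∈ {0, 1, 2}, columns (i,j) ∈ {(0,0), (0,1), (1,1)} is det [[0, 1, 0], [-4, 1, 0], [-4, 4, 4]] = 16 ≠ 0, so this unfolding has rank ≥ 3; CP rank is at least every unfolding rank, so rank(T) ≥ 3. (This is only a lower bound: in general the CP rank may exceed every unfolding rank, so we still need to exhibit 3 rank-1 terms summing to T.)
Upper bound: T is a sum of 3 rank-1 terms, T = [1, 1] ⊗ [0, 1] ⊗ [2, -2, 0] + [1, 1] ⊗ [1, -1] ⊗ [0, -4, -4] + [1, 2] ⊗ [0, 1] ⊗ [-1, -1, 0] (one valid choice — decompositions are not unique — normalised so each a, b is primitive with positive first nonzero entry; check it by expanding all entries), so rank(T) ≤ 3.
These bounds meet, so rank(T) = 3.
Check entry T[1,1,0] = 0: (1)·(1)·(2) + (1)·(-1)·(0) + (2)·(1)·(-1) = 0.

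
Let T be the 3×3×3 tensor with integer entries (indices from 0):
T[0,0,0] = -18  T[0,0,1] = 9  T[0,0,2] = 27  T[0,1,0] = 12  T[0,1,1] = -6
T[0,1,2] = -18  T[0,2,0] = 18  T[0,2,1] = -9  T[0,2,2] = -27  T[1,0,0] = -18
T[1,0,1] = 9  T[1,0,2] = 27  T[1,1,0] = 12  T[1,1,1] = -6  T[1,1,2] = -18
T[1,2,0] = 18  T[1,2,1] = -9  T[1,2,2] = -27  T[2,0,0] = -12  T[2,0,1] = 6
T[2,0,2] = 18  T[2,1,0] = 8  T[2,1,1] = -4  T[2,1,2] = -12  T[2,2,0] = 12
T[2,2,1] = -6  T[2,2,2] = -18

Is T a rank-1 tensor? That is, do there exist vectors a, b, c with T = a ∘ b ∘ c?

The mode-1 fibre T[:,0,0] = [-18, -18, -12] gives a = [3, 3, 2] (primitive direction); the mode-2 fibre T[0,:,0] = [-18, 12, 18] gives b = [3, -2, -3]; then c[k] = T[0,0,k] / (a[0]·b[0]) = [-18, 9, 27] / 9 = [-2, 1, 3].
Expanding [3, 3, 2] ∘ [3, -2, -3] ∘ [-2, 1, 3] reproduces all 27 entries of T, so T = [3, 3, 2] ∘ [3, -2, -3] ∘ [-2, 1, 3] and rank(T) ≤ 1.
Equivalently every frontal slice T[:,:,k] is c[k] times the rank-1 matrix [3, 3, 2] ∘ [3, -2, -3]. So T has rank 1 (it is nonzero).

Yes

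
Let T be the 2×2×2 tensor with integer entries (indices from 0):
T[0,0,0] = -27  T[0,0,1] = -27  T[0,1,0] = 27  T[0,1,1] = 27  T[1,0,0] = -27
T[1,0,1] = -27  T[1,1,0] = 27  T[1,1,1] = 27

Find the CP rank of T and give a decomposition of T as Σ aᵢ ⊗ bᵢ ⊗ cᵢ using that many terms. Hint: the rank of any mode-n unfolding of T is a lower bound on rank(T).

Lower bound: T ≠ 0 (e.g. T[0,0,0] = -27), so rank(T) ≥ 1.
Upper bound: the mode-1 fibre T[:,0,0] = [-27, -27] gives a = [1, 1] (primitive direction); the mode-2 fibre T[0,:,0] = [-27, 27] gives b = [1, -1]; then c[k] = T[0,0,k] / (a[0]·b[0]) = [-27, -27] / 1 = [-27, -27].
Expanding [1, 1] ⊗ [1, -1] ⊗ [-27, -27] reproduces all 8 entries of T, so T = [1, 1] ⊗ [1, -1] ⊗ [-27, -27] and rank(T) ≤ 1.
These bounds meet, so rank(T) = 1.

rank(T) = 1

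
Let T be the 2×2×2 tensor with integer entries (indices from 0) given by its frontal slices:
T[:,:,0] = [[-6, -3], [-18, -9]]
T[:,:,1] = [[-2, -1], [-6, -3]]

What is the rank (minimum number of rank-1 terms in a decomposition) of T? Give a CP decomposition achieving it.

rank(T) = 1

Lower bound: T ≠ 0 (e.g. T[0,0,0] = -6), so rank(T) ≥ 1.
Upper bound: if T = a (x) b (x) c then every fibre of T is a multiple of the corresponding factor, so read the factors off the fibres through the nonzero entry T[0,0,0] = -6.
The mode-1 fibre T[:,0,0] = [-6, -18] gives a = [1, 3] (primitive direction); the mode-2 fibre T[0,:,0] = [-6, -3] gives b = [2, 1]; then c[k] = T[0,0,k] / (a[0]·b[0]) = [-6, -2] / 2 = [-3, -1].
Expanding [1, 3] (x) [2, 1] (x) [-3, -1] reproduces all 8 entries of T, so T = [1, 3] (x) [2, 1] (x) [-3, -1] and rank(T) ≤ 1.
These bounds meet, so rank(T) = 1.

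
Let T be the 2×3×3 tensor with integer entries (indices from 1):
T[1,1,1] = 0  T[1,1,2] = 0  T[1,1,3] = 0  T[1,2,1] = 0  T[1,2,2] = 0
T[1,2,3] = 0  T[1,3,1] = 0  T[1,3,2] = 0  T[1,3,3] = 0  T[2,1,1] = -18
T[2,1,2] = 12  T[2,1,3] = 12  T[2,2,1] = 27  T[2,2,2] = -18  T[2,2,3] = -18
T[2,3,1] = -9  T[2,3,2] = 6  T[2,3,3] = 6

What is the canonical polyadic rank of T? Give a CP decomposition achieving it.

rank(T) = 1

Lower bound: T ≠ 0 (e.g. T[2,1,1] = -18), so rank(T) ≥ 1.
Upper bound: the mode-1 fibre T[:,1,1] = [0, -18] gives a = [0, 1] (primitive direction); the mode-2 fibre T[2,:,1] = [-18, 27, -9] gives b = [2, -3, 1]; then c[k] = T[2,1,k] / (a[2]·b[1]) = [-18, 12, 12] / 2 = [-9, 6, 6].
Expanding [0, 1] ∘ [2, -3, 1] ∘ [-9, 6, 6] reproduces all 18 entries of T, so T = [0, 1] ∘ [2, -3, 1] ∘ [-9, 6, 6] and rank(T) ≤ 1.
These bounds meet, so rank(T) = 1.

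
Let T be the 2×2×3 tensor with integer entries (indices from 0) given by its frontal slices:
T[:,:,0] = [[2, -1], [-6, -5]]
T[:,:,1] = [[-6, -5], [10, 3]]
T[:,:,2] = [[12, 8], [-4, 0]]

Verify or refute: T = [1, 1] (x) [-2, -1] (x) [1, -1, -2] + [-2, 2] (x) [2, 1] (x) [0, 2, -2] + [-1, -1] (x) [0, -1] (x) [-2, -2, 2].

No

Reconstruct entry (0,0,0) from the claimed factors: Σₗ aₗ[0]bₗ[0]cₗ[0] = (1)·(-2)·(1) + (-2)·(2)·(0) + (-1)·(0)·(-2) = -2, but T[0,0,0] = 2. The claim is false.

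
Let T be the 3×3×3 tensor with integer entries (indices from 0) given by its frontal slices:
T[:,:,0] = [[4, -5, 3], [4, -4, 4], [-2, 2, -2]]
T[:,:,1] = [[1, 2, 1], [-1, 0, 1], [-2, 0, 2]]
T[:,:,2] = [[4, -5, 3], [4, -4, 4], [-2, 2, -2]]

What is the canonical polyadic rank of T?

3

Lower bound: the mode-2 unfolding of T (rows indexed by j, columns by (i,k) = (0,0), (0,1), (0,2), (1,0), (1,1), (1,2), (2,0), (2,1), (2,2)) is [[4, 1, 4, 4, -1, 4, -2, -2, -2], [-5, 2, -5, -4, 0, -4, 2, 0, 2], [3, 1, 3, 4, 1, 4, -2, 2, -2]].
There the 3×3 minor on rows j ∈ {0, 1, 2}, columns (i,k) ∈ {(0,0), (0,1), (1,0)} is det [[4, 1, 4], [-5, 2, -4], [3, 1, 4]] = 12 ≠ 0, so this unfolding has rank ≥ 3; CP rank is at least every unfolding rank, so rank(T) ≥ 3. (Unfolding ranks only ever bound the CP rank from below — rank(T) can be strictly larger than all of them — so the matching upper bound has to come from an explicit 3-term decomposition.)
Upper bound: T is a sum of 3 rank-1 terms, T = (1, -1, -2) ⊗ (1, 0, -1) ⊗ (0, 1, 0) + (1, 0, 0) ⊗ (0, 1, 1) ⊗ (-1, 2, -1) + (2, 2, -1) ⊗ (1, -1, 1) ⊗ (2, 0, 2) (written with every a and b primitive with positive leading entry and the scale carried by c; CP decompositions are not unique, and this one is verified by expanding entrywise), so rank(T) ≤ 3.
These bounds meet, so rank(T) = 3.
Check entry T[0,2,0] = 3: (1)·(-1)·(0) + (1)·(1)·(-1) + (2)·(1)·(2) = 3.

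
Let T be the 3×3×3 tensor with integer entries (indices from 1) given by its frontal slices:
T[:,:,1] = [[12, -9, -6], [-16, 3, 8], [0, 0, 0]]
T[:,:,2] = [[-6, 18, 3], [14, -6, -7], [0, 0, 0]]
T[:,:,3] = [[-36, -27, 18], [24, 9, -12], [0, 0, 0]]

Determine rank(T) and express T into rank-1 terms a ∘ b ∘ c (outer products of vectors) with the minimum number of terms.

rank(T) = 2

Lower bound: the mode-2 unfolding of T (rows indexed by j, columns by (i,k) = (1,1), (1,2), (1,3), (2,1), (2,2), (2,3), (3,1), (3,2), (3,3)) is [[12, -6, -36, -16, 14, 24, 0, 0, 0], [-9, 18, -27, 3, -6, 9, 0, 0, 0], [-6, 3, 18, 8, -7, -12, 0, 0, 0]].
There the 2×2 minor on rows j ∈ {1, 2}, columns (i,k) ∈ {(1,1), (1,2)} is det [[12, -6], [-9, 18]] = 162 ≠ 0, so this unfolding has rank ≥ 2; CP rank is at least every unfolding rank, so rank(T) ≥ 2. (Flattening ranks never certify an upper bound on CP rank; for that we must actually write T with 2 rank-1 terms.)
Upper bound — finding two terms. Write S_k = T[:,:,k] for the frontal slices: S₁ = [[12, -9, -6], [-16, 3, 8], [0, 0, 0]], S₂ = [[-6, 18, 3], [14, -6, -7], [0, 0, 0]], S₃ = [[-36, -27, 18], [24, 9, -12], [0, 0, 0]].
If T = a₁ ∘ b₁ ∘ c₁ + a₂ ∘ b₂ ∘ c₂ then each S_k = c₁[k]·a₁b₁ᵀ + c₂[k]·a₂b₂ᵀ. S₁ and S₂ are linearly independent, so a₁b₁ᵀ and a₂b₂ᵀ must span the same plane of matrices: they are the rank-1 matrices of the form x·S₁ + y·S₂.
The 2×2 minor of x·S₁ + y·S₂ on rows {1,2}, columns {1,2} is −108·x² + 324·xy − 216·y² = (-108)·(x − 2·y)(x − y), vanishing at (x:y) = (2:1) and (1:1).
M₁ = 2·S₁ + S₂ = [[18, 0, -9], [-18, 0, 9], [0, 0, 0]] = 9·(1, -1, 0)(2, 0, -1)ᵀ and M₂ = S₁ + S₂ = [[6, 9, -3], [-2, -3, 1], [0, 0, 0]] = (3, -1, 0)(2, 3, -1)ᵀ, so take a₁ = (1, -1, 0), b₁ = (2, 0, -1), a₂ = (3, -1, 0), b₂ = (2, 3, -1).
Each slice is an integer combination of E₁ = a₁b₁ᵀ and E₂ = a₂b₂ᵀ: S₁ = 9·E₁ − E₂, S₂ = −9·E₁ + 2·E₂, S₃ = −9·E₁ − 3·E₂; reading off coefficients, c₁ = (9, -9, -9) and c₂ = (-1, 2, -3).
Hence T = (1, -1, 0) ∘ (2, 0, -1) ∘ (9, -9, -9) + (3, -1, 0) ∘ (2, 3, -1) ∘ (-1, 2, -3), so rank(T) ≤ 2.
These bounds meet, so rank(T) = 2.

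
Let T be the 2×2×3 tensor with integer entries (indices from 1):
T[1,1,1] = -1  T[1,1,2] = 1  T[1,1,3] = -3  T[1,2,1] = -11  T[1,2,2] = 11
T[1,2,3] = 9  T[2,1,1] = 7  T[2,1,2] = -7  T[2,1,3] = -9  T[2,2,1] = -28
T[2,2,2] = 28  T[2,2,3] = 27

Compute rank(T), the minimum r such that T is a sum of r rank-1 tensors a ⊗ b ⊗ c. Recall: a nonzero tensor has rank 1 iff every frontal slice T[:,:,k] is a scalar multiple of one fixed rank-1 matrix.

Lower bound: in the mode-2 unfolding of T (rows indexed by j, columns by (i,k)) the 2×2 minor on rows j ∈ {1, 2}, columns (i,k) ∈ {(1,1), (1,3)} is det [[-1, -3], [-11, 9]] = -42 ≠ 0, so that unfolding has rank ≥ 2 and hence rank(T) ≥ 2 (CP rank is at least every unfolding rank, though it can be larger).
Upper bound: with S_k = T[:,:,k], the two rank-1 terms a₁b₁ᵀ, a₂b₂ᵀ are the rank-1 members of the pencil x·S₁ + y·S₃.
det(x·S₁ + y·S₃) is 105·x² − 105·xy = 105·(x − y)(x), vanishing at (x:y) = (1:1) and (0:1).
M₁ = S₁ + S₃ = [[-4, -2], [-2, -1]] = −[2, 1][2, 1]ᵀ and M₂ = S₃ = [[-3, 9], [-9, 27]] = (-3)·[1, 3][1, -3]ᵀ, so take a₁ = [2, 1], b₁ = [2, 1], a₂ = [1, 3], b₂ = [1, -3].
Each slice is an integer combination of E₁ = a₁b₁ᵀ and E₂ = a₂b₂ᵀ: S₁ = −E₁ + 3·E₂, S₂ = E₁ − 3·E₂, S₃ = −3·E₂; reading off coefficients, c₁ = [-1, 1, 0] and c₂ = [3, -3, -3].
Hence T = [2, 1] ⊗ [2, 1] ⊗ [-1, 1, 0] + [1, 3] ⊗ [1, -3] ⊗ [3, -3, -3], so rank(T) ≤ 2.
These bounds meet, so rank(T) = 2.

2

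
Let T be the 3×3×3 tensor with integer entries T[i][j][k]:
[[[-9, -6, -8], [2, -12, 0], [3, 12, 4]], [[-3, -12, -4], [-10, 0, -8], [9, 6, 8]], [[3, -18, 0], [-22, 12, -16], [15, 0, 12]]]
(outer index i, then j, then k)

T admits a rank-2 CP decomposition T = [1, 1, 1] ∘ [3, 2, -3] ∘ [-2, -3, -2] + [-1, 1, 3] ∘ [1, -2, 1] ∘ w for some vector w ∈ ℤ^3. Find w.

Subtract the known terms from T to get the rank-1 residual R = [-1, 1, 3] ∘ [1, -2, 1] ∘ w, so R[i,j,k] = a[i]·b[j]·w[k]. Pick indices with nonzero a[0]·b[0] = (-1)·(1) = -1. Only the fibre through (0,0,·) is needed: R[0,0,:] = T[0,0,:] − Σₗ aₗ[0]bₗ[0]cₗ = [-9, -6, -8] − (1)·(3)·[-2, -3, -2] = [-3, 3, -2]. Then w[k] = R[0,0,k] / -1 for each k, giving w = [-3, 3, -2] / -1 = [3, -3, 2].

w = [3, -3, 2]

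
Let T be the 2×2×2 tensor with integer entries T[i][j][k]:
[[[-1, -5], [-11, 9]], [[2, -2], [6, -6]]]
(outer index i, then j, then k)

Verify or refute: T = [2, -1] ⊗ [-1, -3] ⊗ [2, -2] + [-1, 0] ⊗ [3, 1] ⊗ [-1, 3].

Yes

Reconstruct entrywise from the claimed factors. For example, T[0,1,1] = 9 and Σₗ aₗ[0]bₗ[1]cₗ[1] = (2)·(-3)·(-2) + (-1)·(1)·(3) = 9; checking all 8 entries, every one matches. The claim holds.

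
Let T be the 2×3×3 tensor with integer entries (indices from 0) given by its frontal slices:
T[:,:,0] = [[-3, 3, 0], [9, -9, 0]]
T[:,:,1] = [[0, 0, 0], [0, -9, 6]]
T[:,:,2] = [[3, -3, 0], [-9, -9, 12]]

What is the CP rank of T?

2

Lower bound: the mode-2 unfolding of T (rows indexed by j, columns by (i,k) = (0,0), (0,1), (0,2), (1,0), (1,1), (1,2)) is [[-3, 0, 3, 9, 0, -9], [3, 0, -3, -9, -9, -9], [0, 0, 0, 0, 6, 12]].
There the 2×2 minor on rows j ∈ {0, 1}, columns (i,k) ∈ {(0,0), (1,1)} is det [[-3, 0], [3, -9]] = 27 ≠ 0, so this unfolding has rank ≥ 2; CP rank is at least every unfolding rank, so rank(T) ≥ 2. (This is only a lower bound: in general the CP rank may exceed every unfolding rank, so we still need to exhibit 2 rank-1 terms summing to T.)
Upper bound — finding two terms. Write S_k = T[:,:,k] for the frontal slices: S₀ = [[-3, 3, 0], [9, -9, 0]], S₁ = [[0, 0, 0], [0, -9, 6]], S₂ = [[3, -3, 0], [-9, -9, 12]].
If T = a₁ ⊗ b₁ ⊗ c₁ + a₂ ⊗ b₂ ⊗ c₂ then each S_k = c₁[k]·a₁b₁ᵀ + c₂[k]·a₂b₂ᵀ. S₀ and S₁ are linearly independent, so a₁b₁ᵀ and a₂b₂ᵀ must span the same plane of matrices: they are the rank-1 matrices of the form x·S₀ + y·S₁.
The 2×2 minor of x·S₀ + y·S₁ on rows {0,1}, columns {0,1} is 27·xy = 27·(y)(x), vanishing at (x:y) = (1:0) and (0:1).
M₁ = S₀ = [[-3, 3, 0], [9, -9, 0]] = (-3)·(1, -3)(1, -1, 0)ᵀ and M₂ = S₁ = [[0, 0, 0], [0, -9, 6]] = (-3)·(0, 1)(0, 3, -2)ᵀ, so take a₁ = (1, -3), b₁ = (1, -1, 0), a₂ = (0, 1), b₂ = (0, 3, -2).
Each slice is an integer combination of E₁ = a₁b₁ᵀ and E₂ = a₂b₂ᵀ: S₀ = −3·E₁, S₁ = −3·E₂, S₂ = 3·E₁ − 6·E₂; reading off coefficients, c₁ = (-3, 0, 3) and c₂ = (0, -3, -6).
Hence T = (1, -3) ⊗ (1, -1, 0) ⊗ (-3, 0, 3) + (0, 1) ⊗ (0, 3, -2) ⊗ (0, -3, -6), so rank(T) ≤ 2.
These bounds meet, so rank(T) = 2.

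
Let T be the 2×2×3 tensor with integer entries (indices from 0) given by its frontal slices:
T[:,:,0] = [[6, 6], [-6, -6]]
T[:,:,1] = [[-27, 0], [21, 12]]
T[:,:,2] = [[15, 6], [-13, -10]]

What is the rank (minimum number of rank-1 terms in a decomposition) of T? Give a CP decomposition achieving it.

rank(T) = 2

Lower bound: the mode-1 unfolding of T (rows indexed by i, columns by (j,k) = (0,0), (0,1), (0,2), (1,0), (1,1), (1,2)) is [[6, -27, 15, 6, 0, 6], [-6, 21, -13, -6, 12, -10]].
There the 2×2 minor on rows i ∈ {0, 1}, columns (j,k) ∈ {(0,0), (0,1)} is det [[6, -27], [-6, 21]] = -36 ≠ 0, so this unfolding has rank ≥ 2; CP rank is at least every unfolding rank, so rank(T) ≥ 2. (This is only a lower bound: in general the CP rank may exceed every unfolding rank, so we still need to exhibit 2 rank-1 terms summing to T.)
Upper bound — finding two terms. Write S_k = T[:,:,k] for the frontal slices: S₀ = [[6, 6], [-6, -6]], S₁ = [[-27, 0], [21, 12]], S₂ = [[15, 6], [-13, -10]].
If T = a₁ ⊗ b₁ ⊗ c₁ + a₂ ⊗ b₂ ⊗ c₂ then each S_k = c₁[k]·a₁b₁ᵀ + c₂[k]·a₂b₂ᵀ. S₀ and S₁ are linearly independent, so a₁b₁ᵀ and a₂b₂ᵀ must span the same plane of matrices: they are the rank-1 matrices of the form x·S₀ + y·S₁.
det(x·S₀ + y·S₁) is 108·xy − 324·y² = 108·(x − 3·y)(y), vanishing at (x:y) = (3:1) and (1:0).
M₁ = 3·S₀ + S₁ = [[-9, 18], [3, -6]] = (-3)·[3, -1][1, -2]ᵀ and M₂ = S₀ = [[6, 6], [-6, -6]] = 6·[1, -1][1, 1]ᵀ, so take a₁ = [3, -1], b₁ = [1, -2], a₂ = [1, -1], b₂ = [1, 1].
Each slice is an integer combination of E₁ = a₁b₁ᵀ and E₂ = a₂b₂ᵀ: S₀ = 6·E₂, S₁ = −3·E₁ − 18·E₂, S₂ = E₁ + 12·E₂; reading off coefficients, c₁ = [0, -3, 1] and c₂ = [6, -18, 12].
Hence T = [3, -1] ⊗ [1, -2] ⊗ [0, -3, 1] + [1, -1] ⊗ [1, 1] ⊗ [6, -18, 12], so rank(T) ≤ 2.
These bounds meet, so rank(T) = 2.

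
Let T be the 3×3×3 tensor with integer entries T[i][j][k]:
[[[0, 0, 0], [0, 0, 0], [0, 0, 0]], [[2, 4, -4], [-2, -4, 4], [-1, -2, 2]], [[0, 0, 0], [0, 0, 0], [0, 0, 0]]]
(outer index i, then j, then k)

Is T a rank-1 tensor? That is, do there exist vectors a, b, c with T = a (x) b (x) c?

The mode-1 fibre T[:,0,0] = [0, 2, 0] gives a = [0, 1, 0] (primitive direction); the mode-2 fibre T[1,:,0] = [2, -2, -1] gives b = [2, -2, -1]; then c[k] = T[1,0,k] / (a[1]·b[0]) = [2, 4, -4] / 2 = [1, 2, -2].
Expanding [0, 1, 0] (x) [2, -2, -1] (x) [1, 2, -2] reproduces all 27 entries of T, so T = [0, 1, 0] (x) [2, -2, -1] (x) [1, 2, -2] and rank(T) ≤ 1.
Equivalently every frontal slice T[:,:,k] is c[k] times the rank-1 matrix [0, 1, 0] (x) [2, -2, -1]. So T has rank 1 (it is nonzero).

Yes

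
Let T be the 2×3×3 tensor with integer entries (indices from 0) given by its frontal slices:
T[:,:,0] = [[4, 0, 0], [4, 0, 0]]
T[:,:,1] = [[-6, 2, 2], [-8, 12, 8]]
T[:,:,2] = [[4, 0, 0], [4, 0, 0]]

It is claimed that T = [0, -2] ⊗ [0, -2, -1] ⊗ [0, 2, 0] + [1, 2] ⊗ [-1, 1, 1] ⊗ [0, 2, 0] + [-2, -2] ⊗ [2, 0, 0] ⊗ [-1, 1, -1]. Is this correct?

Reconstruct entrywise from the claimed factors. For example, T[0,2,1] = 2 and Σₗ aₗ[0]bₗ[2]cₗ[1] = (0)·(-1)·(2) + (1)·(1)·(2) + (-2)·(0)·(1) = 2; checking all 18 entries, every one matches. The claim holds.

Yes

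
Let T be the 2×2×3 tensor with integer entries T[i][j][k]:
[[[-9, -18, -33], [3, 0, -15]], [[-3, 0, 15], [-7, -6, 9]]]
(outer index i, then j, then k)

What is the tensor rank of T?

2

Lower bound: the mode-2 unfolding of T (rows indexed by j, columns by (i,k) = (0,0), (0,1), (0,2), (1,0), (1,1), (1,2)) is [[-9, -18, -33, -3, 0, 15], [3, 0, -15, -7, -6, 9]].
There the 2×2 minor on rows j ∈ {0, 1}, columns (i,k) ∈ {(0,0), (0,1)} is det [[-9, -18], [3, 0]] = 54 ≠ 0, so this unfolding has rank ≥ 2; CP rank is at least every unfolding rank, so rank(T) ≥ 2. (Flattening ranks never certify an upper bound on CP rank; for that we must actually write T with 2 rank-1 terms.)
Upper bound — finding two terms. Write S_k = T[:,:,k] for the frontal slices: S₀ = [[-9, 3], [-3, -7]], S₁ = [[-18, 0], [0, -6]], S₂ = [[-33, -15], [15, 9]].
If T = a₁ (x) b₁ (x) c₁ + a₂ (x) b₂ (x) c₂ then each S_k = c₁[k]·a₁b₁ᵀ + c₂[k]·a₂b₂ᵀ. S₀ and S₁ are linearly independent, so a₁b₁ᵀ and a₂b₂ᵀ must span the same plane of matrices: they are the rank-1 matrices of the form x·S₀ + y·S₁.
det(x·S₀ + y·S₁) is 72·x² + 180·xy + 108·y² = 36·(2·x + 3·y)(x + y), vanishing at (x:y) = (3:-2) and (1:-1).
M₁ = 3·S₀ − 2·S₁ = [[9, 9], [-9, -9]] = 9·(1, -1)(1, 1)ᵀ and M₂ = S₀ − S₁ = [[9, 3], [-3, -1]] = (3, -1)(3, 1)ᵀ, so take a₁ = (1, -1), b₁ = (1, 1), a₂ = (3, -1), b₂ = (3, 1).
Each slice is an integer combination of E₁ = a₁b₁ᵀ and E₂ = a₂b₂ᵀ: S₀ = 9·E₁ − 2·E₂, S₁ = 9·E₁ − 3·E₂, S₂ = −6·E₁ − 3·E₂; reading off coefficients, c₁ = (9, 9, -6) and c₂ = (-2, -3, -3).
Hence T = (1, -1) (x) (1, 1) (x) (9, 9, -6) + (3, -1) (x) (3, 1) (x) (-2, -3, -3), so rank(T) ≤ 2.
These bounds meet, so rank(T) = 2.
Check entry T[0,1,2] = -15: (1)·(1)·(-6) + (3)·(1)·(-3) = -15.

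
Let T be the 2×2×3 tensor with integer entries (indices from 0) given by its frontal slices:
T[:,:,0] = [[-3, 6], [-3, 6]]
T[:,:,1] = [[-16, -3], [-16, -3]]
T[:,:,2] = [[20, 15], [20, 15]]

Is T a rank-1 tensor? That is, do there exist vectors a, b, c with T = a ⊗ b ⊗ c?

No

The mode-2 unfolding of T (rows indexed by j, columns by (i,k) = (0,0), (0,1), (0,2), (1,0), (1,1), (1,2)) is [[-3, -16, 20, -3, -16, 20], [6, -3, 15, 6, -3, 15]].
There the 2×2 minor on rows j ∈ {0, 1}, columns (i,k) ∈ {(0,0), (0,1)} is det [[-3, -16], [6, -3]] = 105 ≠ 0, so this unfolding has rank ≥ 2; CP rank is at least every unfolding rank, so rank(T) ≥ 2.
In particular rank(T) ≥ 2 > 1, so T is not rank-1.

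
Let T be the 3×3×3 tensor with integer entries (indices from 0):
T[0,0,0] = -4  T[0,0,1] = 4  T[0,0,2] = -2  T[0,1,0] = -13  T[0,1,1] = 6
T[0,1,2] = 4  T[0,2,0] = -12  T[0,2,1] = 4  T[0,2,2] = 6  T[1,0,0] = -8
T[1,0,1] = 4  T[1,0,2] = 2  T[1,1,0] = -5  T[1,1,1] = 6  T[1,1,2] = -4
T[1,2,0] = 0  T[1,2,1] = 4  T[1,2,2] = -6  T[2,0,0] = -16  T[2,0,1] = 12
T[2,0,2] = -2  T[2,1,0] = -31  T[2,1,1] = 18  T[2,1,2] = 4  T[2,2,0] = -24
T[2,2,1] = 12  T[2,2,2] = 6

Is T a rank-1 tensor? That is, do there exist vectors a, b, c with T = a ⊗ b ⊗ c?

No

The mode-2 unfolding of T (rows indexed by j, columns by (i,k) = (0,0), (0,1), (0,2), (1,0), (1,1), (1,2), (2,0), (2,1), (2,2)) is [[-4, 4, -2, -8, 4, 2, -16, 12, -2], [-13, 6, 4, -5, 6, -4, -31, 18, 4], [-12, 4, 6, 0, 4, -6, -24, 12, 6]].
There the 2×2 minor on rows j ∈ {0, 1}, columns (i,k) ∈ {(0,0), (0,1)} is det [[-4, 4], [-13, 6]] = 28 ≠ 0, so this unfolding has rank ≥ 2; CP rank is at least every unfolding rank, so rank(T) ≥ 2.
In particular rank(T) ≥ 2 > 1, so T is not rank-1.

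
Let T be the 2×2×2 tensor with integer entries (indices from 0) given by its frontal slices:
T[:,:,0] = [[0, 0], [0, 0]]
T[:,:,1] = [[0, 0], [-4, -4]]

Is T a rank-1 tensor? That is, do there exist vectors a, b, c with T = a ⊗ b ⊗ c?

The mode-1 fibre T[:,0,1] = [0, -4] gives a = [0, 1] (primitive direction); the mode-2 fibre T[1,:,1] = [-4, -4] gives b = [1, 1]; then c[k] = T[1,0,k] / (a[1]·b[0]) = [0, -4] / 1 = [0, -4].
Expanding [0, 1] ⊗ [1, 1] ⊗ [0, -4] reproduces all 8 entries of T, so T = [0, 1] ⊗ [1, 1] ⊗ [0, -4] and rank(T) ≤ 1.
Equivalently every frontal slice T[:,:,k] is c[k] times the rank-1 matrix [0, 1] ⊗ [1, 1]. So T has rank 1 (it is nonzero).

Yes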